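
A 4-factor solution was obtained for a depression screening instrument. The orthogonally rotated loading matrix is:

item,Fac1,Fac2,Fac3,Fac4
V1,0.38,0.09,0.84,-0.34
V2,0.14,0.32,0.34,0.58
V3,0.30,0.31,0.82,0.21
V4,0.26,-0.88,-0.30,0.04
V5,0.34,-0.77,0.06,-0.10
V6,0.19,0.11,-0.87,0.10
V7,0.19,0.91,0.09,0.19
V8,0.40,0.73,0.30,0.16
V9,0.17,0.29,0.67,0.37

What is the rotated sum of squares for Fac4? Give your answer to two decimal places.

0.72

SS loadings for Fac4 = (-0.34)² + 0.58² + 0.21² + 0.04² + (-0.10)² + 0.10² + 0.19² + 0.16² + 0.37² = 0.1156 + 0.3364 + 0.0441 + 0.0016 + 0.0100 + 0.0100 + 0.0361 + 0.0256 + 0.1369 = 0.7163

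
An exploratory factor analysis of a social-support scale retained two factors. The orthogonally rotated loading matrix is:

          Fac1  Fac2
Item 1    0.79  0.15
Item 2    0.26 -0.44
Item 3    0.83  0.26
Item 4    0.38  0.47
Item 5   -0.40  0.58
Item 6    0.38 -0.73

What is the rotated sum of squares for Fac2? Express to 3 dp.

1.374

SS loadings for Fac2 = 0.15² + (-0.44)² + 0.26² + 0.47² + 0.58² + (-0.73)² = 0.0225 + 0.1936 + 0.0676 + 0.2209 + 0.3364 + 0.5329 = 1.3739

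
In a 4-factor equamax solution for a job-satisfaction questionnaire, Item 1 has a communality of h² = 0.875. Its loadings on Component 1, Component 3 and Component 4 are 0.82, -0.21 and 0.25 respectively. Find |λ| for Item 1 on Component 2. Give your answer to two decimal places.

0.31

Under orthogonal rotation h² = Σλ², so λ_Component 2² = h² − (0.7790) = 0.875 − 0.7790 = 0.0960.
|λ| = √0.0960 = 0.3098.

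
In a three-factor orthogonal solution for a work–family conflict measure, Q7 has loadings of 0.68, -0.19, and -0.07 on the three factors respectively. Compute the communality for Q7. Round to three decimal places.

0.503

h² = 0.68² + (-0.19)² + (-0.07)² = 0.4624 + 0.0361 + 0.0049 = 0.5034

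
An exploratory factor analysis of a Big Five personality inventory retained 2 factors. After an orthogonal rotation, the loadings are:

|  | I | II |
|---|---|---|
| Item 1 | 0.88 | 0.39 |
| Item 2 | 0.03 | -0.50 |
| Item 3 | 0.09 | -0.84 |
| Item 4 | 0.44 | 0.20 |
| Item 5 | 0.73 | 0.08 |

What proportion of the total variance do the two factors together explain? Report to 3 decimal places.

0.533

Communalities: 0.9265, 0.2509, 0.7137, 0.2336, 0.5393; Σh² = 2.6640.
Total variance with 5 standardized items is 5, so the solution explains 2.6640/5 = 0.5328.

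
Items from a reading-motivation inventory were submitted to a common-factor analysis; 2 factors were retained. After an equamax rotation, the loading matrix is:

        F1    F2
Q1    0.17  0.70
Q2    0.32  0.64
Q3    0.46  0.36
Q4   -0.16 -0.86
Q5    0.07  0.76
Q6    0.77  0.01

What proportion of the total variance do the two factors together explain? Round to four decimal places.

Communalities: 0.5189, 0.5120, 0.3412, 0.7652, 0.5825, 0.5930; Σh² = 3.3128.
Total variance with 6 standardized items is 6, so the solution explains 3.3128/6 = 0.5521.

0.5521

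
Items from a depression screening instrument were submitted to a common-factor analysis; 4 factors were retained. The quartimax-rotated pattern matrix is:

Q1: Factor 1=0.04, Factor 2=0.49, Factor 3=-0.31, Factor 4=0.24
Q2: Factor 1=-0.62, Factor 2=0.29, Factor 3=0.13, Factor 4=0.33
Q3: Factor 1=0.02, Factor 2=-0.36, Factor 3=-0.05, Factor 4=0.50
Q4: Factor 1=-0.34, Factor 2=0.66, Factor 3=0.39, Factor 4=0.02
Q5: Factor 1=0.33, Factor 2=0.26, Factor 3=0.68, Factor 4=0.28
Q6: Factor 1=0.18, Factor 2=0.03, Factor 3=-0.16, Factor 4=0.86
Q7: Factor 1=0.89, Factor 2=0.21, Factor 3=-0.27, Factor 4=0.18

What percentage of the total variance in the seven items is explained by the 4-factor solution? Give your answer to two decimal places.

64.76%

Communalities: 0.3954, 0.5943, 0.3825, 0.7037, 0.7173, 0.7985, 0.9415; Σh² = 4.5332.
Total variance with 7 standardized items is 7, so the solution explains 4.5332/7 = 0.6476 = 64.76%.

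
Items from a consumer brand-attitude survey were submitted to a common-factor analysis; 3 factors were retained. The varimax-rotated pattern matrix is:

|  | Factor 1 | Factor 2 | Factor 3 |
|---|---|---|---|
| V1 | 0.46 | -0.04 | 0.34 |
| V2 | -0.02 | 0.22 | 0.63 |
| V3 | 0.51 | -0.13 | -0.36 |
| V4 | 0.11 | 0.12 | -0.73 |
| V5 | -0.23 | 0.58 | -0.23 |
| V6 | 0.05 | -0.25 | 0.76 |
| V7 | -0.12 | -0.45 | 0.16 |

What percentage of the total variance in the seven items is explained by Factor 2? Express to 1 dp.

SS loadings for Factor 2 = (-0.04)² + 0.22² + (-0.13)² + 0.12² + 0.58² + (-0.25)² + (-0.45)² = 0.6827
With 7 standardized items, total variance = 7. Proportion = 0.6827/7 = 0.0975 → 9.75%.

9.8%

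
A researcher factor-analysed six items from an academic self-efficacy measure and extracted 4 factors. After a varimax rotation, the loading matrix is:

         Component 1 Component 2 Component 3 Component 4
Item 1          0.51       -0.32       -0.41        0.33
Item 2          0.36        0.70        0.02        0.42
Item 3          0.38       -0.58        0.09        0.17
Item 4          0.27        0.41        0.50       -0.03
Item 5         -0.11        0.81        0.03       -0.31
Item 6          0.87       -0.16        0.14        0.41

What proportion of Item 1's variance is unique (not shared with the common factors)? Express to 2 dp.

h² = 0.51² + (-0.32)² + (-0.41)² + 0.33² = 0.2601 + 0.1024 + 0.1681 + 0.1089 = 0.6395
Uniqueness u² = 1 − h² = 1 − 0.6395 = 0.3605

0.36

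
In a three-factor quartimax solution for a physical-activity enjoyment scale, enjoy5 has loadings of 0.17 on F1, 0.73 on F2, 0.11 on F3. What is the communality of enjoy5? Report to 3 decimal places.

0.574

h² = 0.17² + 0.73² + 0.11² = 0.0289 + 0.5329 + 0.0121 = 0.5739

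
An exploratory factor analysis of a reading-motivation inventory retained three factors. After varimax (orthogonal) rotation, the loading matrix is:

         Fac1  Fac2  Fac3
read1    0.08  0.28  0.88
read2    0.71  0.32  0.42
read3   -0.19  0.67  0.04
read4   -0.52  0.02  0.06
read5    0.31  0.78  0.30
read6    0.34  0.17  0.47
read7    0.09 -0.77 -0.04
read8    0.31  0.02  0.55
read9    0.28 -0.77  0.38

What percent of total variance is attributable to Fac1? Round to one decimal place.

13.5%

SS loadings for Fac1 = 0.08² + 0.71² + (-0.19)² + (-0.52)² + 0.31² + 0.34² + 0.09² + 0.31² + 0.28² = 1.2113
With 9 standardized items, total variance = 9. Proportion = 1.2113/9 = 0.1346 → 13.46%.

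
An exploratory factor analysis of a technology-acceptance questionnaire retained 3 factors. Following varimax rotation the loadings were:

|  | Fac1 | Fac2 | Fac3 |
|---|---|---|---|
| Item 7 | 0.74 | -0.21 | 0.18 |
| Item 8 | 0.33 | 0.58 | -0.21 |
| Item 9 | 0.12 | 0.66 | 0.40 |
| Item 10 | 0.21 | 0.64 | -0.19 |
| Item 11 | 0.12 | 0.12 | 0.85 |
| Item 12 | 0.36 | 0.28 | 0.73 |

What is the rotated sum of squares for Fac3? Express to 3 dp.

SS loadings for Fac3 = 0.18² + (-0.21)² + 0.40² + (-0.19)² + 0.85² + 0.73² = 0.0324 + 0.0441 + 0.1600 + 0.0361 + 0.7225 + 0.5329 = 1.5280

1.528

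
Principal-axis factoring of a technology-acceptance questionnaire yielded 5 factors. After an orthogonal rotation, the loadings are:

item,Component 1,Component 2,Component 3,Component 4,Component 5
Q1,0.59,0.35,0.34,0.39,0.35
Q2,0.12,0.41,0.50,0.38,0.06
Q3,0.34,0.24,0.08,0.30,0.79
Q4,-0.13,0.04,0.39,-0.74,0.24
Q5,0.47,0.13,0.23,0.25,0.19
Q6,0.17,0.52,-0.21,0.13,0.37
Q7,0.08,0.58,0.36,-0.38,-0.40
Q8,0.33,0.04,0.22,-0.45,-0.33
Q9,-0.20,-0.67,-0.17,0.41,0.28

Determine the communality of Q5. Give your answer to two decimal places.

h² = 0.47² + 0.13² + 0.23² + 0.25² + 0.19² = 0.2209 + 0.0169 + 0.0529 + 0.0625 + 0.0361 = 0.3893

0.39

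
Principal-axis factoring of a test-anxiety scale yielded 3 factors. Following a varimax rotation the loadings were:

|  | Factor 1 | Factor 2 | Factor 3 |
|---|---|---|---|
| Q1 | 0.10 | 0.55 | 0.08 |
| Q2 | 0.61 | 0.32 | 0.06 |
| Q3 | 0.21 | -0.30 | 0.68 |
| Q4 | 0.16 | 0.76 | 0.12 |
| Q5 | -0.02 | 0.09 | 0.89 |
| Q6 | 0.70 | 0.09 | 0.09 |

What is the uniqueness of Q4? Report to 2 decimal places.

0.38

h² = 0.16² + 0.76² + 0.12² = 0.0256 + 0.5776 + 0.0144 = 0.6176
Uniqueness u² = 1 − h² = 1 − 0.6176 = 0.3824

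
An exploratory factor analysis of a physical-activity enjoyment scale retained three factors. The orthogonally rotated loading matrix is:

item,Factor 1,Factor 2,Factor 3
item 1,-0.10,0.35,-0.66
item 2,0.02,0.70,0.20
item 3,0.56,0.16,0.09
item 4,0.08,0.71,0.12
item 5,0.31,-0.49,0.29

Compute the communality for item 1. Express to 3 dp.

h² = (-0.10)² + 0.35² + (-0.66)² = 0.0100 + 0.1225 + 0.4356 = 0.5681

0.568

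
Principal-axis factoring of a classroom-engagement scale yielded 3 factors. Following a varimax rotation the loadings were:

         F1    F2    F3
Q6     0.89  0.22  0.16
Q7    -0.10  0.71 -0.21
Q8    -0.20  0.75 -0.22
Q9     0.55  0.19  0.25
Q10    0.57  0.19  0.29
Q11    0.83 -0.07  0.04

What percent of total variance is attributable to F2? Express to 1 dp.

SS loadings for F2 = 0.22² + 0.71² + 0.75² + 0.19² + 0.19² + (-0.07)² = 1.1921
With 6 standardized items, total variance = 6. Proportion = 1.1921/6 = 0.1987 → 19.87%.

19.9%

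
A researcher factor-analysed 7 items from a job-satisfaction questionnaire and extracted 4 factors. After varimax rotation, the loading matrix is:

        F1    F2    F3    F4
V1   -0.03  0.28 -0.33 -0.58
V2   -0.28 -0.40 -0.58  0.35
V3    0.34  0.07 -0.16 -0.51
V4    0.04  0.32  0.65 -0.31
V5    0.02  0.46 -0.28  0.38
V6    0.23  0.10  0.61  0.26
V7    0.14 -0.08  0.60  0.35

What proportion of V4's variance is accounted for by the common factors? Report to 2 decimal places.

0.62

h² = 0.04² + 0.32² + 0.65² + (-0.31)² = 0.0016 + 0.1024 + 0.4225 + 0.0961 = 0.6226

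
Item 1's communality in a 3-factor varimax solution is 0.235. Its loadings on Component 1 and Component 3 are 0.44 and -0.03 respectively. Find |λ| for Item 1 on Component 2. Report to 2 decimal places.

0.20

Under orthogonal rotation h² = Σλ², so λ_Component 2² = h² − (0.1945) = 0.235 − 0.1945 = 0.0405.
|λ| = √0.0405 = 0.2012.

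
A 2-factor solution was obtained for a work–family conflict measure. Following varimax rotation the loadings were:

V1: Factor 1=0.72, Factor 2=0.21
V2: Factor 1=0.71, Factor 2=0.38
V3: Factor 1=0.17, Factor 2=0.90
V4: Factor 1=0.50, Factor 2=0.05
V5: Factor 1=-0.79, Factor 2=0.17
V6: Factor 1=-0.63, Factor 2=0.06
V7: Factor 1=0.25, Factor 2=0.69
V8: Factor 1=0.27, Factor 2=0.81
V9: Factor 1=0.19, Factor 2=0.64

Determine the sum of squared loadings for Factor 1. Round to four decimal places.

SS loadings for Factor 1 = 0.72² + 0.71² + 0.17² + 0.50² + (-0.79)² + (-0.63)² + 0.25² + 0.27² + 0.19² = 0.5184 + 0.5041 + 0.0289 + 0.2500 + 0.6241 + 0.3969 + 0.0625 + 0.0729 + 0.0361 = 2.4939

2.4939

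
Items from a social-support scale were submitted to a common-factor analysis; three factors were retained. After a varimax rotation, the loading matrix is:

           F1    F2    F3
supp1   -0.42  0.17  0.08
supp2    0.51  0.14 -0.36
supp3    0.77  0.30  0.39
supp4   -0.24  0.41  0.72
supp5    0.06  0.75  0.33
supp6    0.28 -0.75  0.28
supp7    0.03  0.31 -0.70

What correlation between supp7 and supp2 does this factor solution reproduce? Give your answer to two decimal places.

r̂ = Σ λ_i·λ_j across factors = (0.03)(0.51) + (0.31)(0.14) + (-0.70)(-0.36)
  = +0.0153 +0.0434 +0.2520 = 0.3107

0.31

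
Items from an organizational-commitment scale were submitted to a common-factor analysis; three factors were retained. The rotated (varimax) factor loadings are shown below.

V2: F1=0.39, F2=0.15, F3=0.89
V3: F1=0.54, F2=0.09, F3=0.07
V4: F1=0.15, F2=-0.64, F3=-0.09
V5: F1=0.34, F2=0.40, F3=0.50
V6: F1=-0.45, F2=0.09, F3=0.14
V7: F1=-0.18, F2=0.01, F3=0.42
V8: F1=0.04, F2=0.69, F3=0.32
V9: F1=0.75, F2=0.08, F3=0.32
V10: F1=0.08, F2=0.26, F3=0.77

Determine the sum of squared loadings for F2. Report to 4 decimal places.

1.1585

SS loadings for F2 = 0.15² + 0.09² + (-0.64)² + 0.40² + 0.09² + 0.01² + 0.69² + 0.08² + 0.26² = 0.0225 + 0.0081 + 0.4096 + 0.1600 + 0.0081 + 0.0001 + 0.4761 + 0.0064 + 0.0676 = 1.1585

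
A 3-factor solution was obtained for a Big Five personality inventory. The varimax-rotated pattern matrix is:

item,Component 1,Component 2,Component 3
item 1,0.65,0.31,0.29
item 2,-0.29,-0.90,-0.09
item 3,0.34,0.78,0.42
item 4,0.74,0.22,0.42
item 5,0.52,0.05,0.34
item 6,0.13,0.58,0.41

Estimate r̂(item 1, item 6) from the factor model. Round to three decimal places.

0.383

r̂ = Σ λ_i·λ_j across factors = (0.65)(0.13) + (0.31)(0.58) + (0.29)(0.41)
  = +0.0845 +0.1798 +0.1189 = 0.3832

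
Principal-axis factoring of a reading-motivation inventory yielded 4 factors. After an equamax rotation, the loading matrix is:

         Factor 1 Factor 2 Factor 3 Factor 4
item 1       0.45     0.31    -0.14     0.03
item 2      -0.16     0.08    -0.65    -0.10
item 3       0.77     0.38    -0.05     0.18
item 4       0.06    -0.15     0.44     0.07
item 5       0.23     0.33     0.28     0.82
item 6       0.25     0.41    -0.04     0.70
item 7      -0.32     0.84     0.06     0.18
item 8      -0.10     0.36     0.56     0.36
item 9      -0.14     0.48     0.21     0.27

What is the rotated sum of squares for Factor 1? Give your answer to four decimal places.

1.0720

SS loadings for Factor 1 = 0.45² + (-0.16)² + 0.77² + 0.06² + 0.23² + 0.25² + (-0.32)² + (-0.10)² + (-0.14)² = 0.2025 + 0.0256 + 0.5929 + 0.0036 + 0.0529 + 0.0625 + 0.1024 + 0.0100 + 0.0196 = 1.0720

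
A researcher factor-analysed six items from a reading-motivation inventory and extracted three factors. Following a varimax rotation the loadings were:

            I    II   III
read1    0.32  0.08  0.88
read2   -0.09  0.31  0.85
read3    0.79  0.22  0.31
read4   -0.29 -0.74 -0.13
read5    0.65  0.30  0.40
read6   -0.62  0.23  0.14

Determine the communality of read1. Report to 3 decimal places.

0.883

h² = 0.32² + 0.08² + 0.88² = 0.1024 + 0.0064 + 0.7744 = 0.8832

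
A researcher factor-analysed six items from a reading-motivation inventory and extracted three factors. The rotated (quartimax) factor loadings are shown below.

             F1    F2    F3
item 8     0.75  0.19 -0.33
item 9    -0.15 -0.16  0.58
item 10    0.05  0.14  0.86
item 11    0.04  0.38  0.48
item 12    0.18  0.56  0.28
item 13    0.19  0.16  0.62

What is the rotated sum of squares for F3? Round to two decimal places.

SS loadings for F3 = (-0.33)² + 0.58² + 0.86² + 0.48² + 0.28² + 0.62² = 0.1089 + 0.3364 + 0.7396 + 0.2304 + 0.0784 + 0.3844 = 1.8781

1.88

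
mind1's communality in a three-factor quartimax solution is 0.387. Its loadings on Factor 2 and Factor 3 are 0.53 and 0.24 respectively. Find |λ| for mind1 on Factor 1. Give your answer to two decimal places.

0.22

Under orthogonal rotation h² = Σλ², so λ_Factor 1² = h² − (0.3385) = 0.387 − 0.3385 = 0.0485.
|λ| = √0.0485 = 0.2202.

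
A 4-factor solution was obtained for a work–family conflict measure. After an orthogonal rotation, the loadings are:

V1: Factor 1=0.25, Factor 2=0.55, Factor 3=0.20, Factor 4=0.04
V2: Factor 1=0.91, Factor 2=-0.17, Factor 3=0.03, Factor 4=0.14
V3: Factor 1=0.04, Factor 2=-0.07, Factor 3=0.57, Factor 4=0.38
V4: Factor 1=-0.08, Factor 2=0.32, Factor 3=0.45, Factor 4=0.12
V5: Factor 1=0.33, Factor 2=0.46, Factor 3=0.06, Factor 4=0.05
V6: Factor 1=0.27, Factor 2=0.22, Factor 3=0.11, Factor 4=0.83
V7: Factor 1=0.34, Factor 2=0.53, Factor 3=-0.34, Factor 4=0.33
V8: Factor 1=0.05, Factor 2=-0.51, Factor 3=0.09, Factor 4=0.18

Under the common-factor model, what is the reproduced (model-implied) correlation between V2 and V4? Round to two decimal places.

r̂ = Σ λ_i·λ_j across factors = (0.91)(-0.08) + (-0.17)(0.32) + (0.03)(0.45) + (0.14)(0.12)
  = -0.0728 -0.0544 +0.0135 +0.0168 = -0.0969

-0.10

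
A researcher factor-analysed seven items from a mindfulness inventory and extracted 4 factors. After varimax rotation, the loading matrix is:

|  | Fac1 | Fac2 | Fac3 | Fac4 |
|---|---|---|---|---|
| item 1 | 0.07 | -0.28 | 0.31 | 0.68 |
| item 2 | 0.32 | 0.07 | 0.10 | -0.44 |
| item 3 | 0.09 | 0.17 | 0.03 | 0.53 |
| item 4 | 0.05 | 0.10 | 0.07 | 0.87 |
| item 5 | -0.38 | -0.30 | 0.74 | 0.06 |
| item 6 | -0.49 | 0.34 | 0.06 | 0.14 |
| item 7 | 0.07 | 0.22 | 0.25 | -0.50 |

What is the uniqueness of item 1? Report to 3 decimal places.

h² = 0.07² + (-0.28)² + 0.31² + 0.68² = 0.0049 + 0.0784 + 0.0961 + 0.4624 = 0.6418
Uniqueness u² = 1 − h² = 1 − 0.6418 = 0.3582

0.358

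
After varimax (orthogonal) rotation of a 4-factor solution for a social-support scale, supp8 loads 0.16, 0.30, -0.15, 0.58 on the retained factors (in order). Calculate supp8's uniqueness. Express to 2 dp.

0.53

h² = 0.16² + 0.30² + (-0.15)² + 0.58² = 0.0256 + 0.0900 + 0.0225 + 0.3364 = 0.4745
Uniqueness u² = 1 − h² = 1 − 0.4745 = 0.5255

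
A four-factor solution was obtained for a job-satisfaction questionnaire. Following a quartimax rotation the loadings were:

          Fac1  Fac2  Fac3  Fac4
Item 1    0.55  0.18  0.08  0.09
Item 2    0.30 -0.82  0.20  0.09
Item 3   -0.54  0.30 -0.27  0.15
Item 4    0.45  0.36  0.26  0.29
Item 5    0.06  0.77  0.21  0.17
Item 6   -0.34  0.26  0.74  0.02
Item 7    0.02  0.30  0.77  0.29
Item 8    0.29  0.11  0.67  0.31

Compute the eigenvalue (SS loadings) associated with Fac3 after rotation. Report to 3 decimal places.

1.820

SS loadings for Fac3 = 0.08² + 0.20² + (-0.27)² + 0.26² + 0.21² + 0.74² + 0.77² + 0.67² = 0.0064 + 0.0400 + 0.0729 + 0.0676 + 0.0441 + 0.5476 + 0.5929 + 0.4489 = 1.8204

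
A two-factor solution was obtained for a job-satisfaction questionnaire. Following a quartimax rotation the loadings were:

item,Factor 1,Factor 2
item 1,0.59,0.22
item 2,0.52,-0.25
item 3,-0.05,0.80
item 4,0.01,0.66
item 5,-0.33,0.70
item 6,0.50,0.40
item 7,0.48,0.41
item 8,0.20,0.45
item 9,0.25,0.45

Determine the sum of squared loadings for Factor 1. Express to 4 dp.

SS loadings for Factor 1 = 0.59² + 0.52² + (-0.05)² + 0.01² + (-0.33)² + 0.50² + 0.48² + 0.20² + 0.25² = 0.3481 + 0.2704 + 0.0025 + 0.0001 + 0.1089 + 0.2500 + 0.2304 + 0.0400 + 0.0625 = 1.3129

1.3129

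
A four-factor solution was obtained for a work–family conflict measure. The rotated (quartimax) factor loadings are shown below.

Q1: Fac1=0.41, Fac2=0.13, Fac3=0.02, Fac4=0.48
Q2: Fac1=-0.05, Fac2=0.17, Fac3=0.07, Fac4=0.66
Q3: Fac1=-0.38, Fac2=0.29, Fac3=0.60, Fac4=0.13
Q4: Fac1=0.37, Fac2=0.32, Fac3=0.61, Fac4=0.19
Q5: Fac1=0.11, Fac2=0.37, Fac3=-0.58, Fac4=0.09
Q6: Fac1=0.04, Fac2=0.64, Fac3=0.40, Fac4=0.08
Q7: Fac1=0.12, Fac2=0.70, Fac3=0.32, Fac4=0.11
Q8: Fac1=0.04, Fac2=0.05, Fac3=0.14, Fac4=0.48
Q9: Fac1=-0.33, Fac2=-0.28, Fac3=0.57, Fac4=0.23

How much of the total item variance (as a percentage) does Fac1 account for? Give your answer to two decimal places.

SS loadings for Fac1 = 0.41² + (-0.05)² + (-0.38)² + 0.37² + 0.11² + 0.04² + 0.12² + 0.04² + (-0.33)² = 0.5905
With 9 standardized items, total variance = 9. Proportion = 0.5905/9 = 0.0656 → 6.56%.

6.56%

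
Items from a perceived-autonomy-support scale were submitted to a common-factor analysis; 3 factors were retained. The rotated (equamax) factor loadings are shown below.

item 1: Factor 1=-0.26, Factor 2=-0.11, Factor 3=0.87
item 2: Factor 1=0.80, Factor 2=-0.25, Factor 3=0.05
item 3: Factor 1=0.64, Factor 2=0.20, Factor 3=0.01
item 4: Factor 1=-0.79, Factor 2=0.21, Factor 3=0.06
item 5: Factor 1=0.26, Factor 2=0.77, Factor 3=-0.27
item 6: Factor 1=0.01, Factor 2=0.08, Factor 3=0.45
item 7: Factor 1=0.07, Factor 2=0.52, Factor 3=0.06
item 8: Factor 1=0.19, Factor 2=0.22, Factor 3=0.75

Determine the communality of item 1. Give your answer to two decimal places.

h² = (-0.26)² + (-0.11)² + 0.87² = 0.0676 + 0.0121 + 0.7569 = 0.8366

0.84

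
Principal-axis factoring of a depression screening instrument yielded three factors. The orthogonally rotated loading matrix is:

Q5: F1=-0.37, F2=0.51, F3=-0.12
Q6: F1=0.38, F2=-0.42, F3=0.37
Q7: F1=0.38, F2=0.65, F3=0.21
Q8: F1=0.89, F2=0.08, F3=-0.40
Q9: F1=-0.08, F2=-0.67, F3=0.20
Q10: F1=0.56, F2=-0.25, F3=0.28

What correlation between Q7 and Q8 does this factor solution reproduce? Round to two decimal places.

0.31

r̂ = Σ λ_i·λ_j across factors = (0.38)(0.89) + (0.65)(0.08) + (0.21)(-0.40)
  = +0.3382 +0.0520 -0.0840 = 0.3062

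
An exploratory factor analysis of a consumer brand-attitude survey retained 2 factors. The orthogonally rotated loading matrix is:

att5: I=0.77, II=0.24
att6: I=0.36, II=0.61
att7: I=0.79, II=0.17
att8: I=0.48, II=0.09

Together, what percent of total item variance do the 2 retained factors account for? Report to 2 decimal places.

Communalities: 0.6505, 0.5017, 0.6530, 0.2385; Σh² = 2.0437.
Total variance with 4 standardized items is 4, so the solution explains 2.0437/4 = 0.5109 = 51.09%.

51.09%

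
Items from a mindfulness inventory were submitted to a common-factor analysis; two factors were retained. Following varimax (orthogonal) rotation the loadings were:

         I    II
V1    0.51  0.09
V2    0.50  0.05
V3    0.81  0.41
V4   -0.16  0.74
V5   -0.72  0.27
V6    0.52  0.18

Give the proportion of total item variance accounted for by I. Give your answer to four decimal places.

0.3301

SS loadings for I = 0.51² + 0.50² + 0.81² + (-0.16)² + (-0.72)² + 0.52² = 1.9806
Proportion of variance = 1.9806 / 6 = 0.3301.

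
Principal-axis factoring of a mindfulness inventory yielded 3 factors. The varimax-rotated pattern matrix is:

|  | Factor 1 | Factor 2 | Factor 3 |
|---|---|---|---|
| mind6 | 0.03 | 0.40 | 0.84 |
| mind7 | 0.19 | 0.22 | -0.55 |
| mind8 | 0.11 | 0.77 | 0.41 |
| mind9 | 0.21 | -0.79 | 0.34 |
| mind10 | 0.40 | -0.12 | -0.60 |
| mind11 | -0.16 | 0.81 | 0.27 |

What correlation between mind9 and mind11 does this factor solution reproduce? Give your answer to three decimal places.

-0.582

r̂ = Σ λ_i·λ_j across factors = (0.21)(-0.16) + (-0.79)(0.81) + (0.34)(0.27)
  = -0.0336 -0.6399 +0.0918 = -0.5817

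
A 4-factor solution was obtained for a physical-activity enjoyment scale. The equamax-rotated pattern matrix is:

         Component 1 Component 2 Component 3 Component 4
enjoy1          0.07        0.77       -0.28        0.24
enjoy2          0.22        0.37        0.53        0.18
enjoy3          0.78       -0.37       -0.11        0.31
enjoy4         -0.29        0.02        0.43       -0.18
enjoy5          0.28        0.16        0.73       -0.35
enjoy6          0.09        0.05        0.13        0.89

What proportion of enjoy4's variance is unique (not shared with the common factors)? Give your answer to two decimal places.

h² = (-0.29)² + 0.02² + 0.43² + (-0.18)² = 0.0841 + 0.0004 + 0.1849 + 0.0324 = 0.3018
Uniqueness u² = 1 − h² = 1 − 0.3018 = 0.6982

0.70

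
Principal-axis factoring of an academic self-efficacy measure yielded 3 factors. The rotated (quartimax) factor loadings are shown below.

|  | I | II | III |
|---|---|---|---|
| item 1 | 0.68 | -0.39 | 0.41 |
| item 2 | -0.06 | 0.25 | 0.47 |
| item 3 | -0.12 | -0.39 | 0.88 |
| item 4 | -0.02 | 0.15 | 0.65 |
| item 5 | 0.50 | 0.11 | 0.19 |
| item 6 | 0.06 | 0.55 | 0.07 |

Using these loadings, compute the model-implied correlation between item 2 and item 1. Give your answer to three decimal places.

r̂ = Σ λ_i·λ_j across factors = (-0.06)(0.68) + (0.25)(-0.39) + (0.47)(0.41)
  = -0.0408 -0.0975 +0.1927 = 0.0544

0.054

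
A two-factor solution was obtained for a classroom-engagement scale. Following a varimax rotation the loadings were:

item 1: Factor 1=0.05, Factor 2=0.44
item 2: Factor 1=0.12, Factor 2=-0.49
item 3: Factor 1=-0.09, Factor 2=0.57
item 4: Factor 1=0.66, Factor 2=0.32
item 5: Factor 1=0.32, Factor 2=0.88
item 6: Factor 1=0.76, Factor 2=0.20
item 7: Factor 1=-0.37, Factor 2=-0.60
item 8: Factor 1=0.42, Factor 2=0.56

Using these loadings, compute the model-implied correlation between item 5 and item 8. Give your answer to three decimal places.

0.627

r̂ = Σ λ_i·λ_j across factors = (0.32)(0.42) + (0.88)(0.56)
  = +0.1344 +0.4928 = 0.6272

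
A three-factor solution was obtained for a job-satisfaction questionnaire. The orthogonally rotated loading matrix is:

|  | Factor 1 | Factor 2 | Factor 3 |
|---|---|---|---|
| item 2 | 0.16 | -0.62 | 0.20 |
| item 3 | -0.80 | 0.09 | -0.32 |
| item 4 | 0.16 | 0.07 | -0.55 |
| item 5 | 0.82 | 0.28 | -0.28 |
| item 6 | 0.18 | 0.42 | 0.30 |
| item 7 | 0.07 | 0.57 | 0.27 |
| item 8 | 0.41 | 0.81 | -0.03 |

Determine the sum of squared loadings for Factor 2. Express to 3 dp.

1.633

SS loadings for Factor 2 = (-0.62)² + 0.09² + 0.07² + 0.28² + 0.42² + 0.57² + 0.81² = 0.3844 + 0.0081 + 0.0049 + 0.0784 + 0.1764 + 0.3249 + 0.6561 = 1.6332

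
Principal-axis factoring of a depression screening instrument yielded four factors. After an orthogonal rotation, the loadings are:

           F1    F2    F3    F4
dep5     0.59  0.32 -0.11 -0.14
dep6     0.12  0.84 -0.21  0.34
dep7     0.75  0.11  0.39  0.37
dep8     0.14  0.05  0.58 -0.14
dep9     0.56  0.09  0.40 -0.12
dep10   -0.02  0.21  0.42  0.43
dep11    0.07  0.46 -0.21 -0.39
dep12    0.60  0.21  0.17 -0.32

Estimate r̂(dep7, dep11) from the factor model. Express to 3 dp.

r̂ = Σ λ_i·λ_j across factors = (0.75)(0.07) + (0.11)(0.46) + (0.39)(-0.21) + (0.37)(-0.39)
  = +0.0525 +0.0506 -0.0819 -0.1443 = -0.1231

-0.123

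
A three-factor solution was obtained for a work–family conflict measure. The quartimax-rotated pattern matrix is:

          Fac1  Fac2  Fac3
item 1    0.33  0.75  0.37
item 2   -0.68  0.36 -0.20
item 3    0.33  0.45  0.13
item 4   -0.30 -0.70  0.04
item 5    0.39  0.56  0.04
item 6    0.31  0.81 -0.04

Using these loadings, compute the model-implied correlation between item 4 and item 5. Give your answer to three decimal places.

-0.507

r̂ = Σ λ_i·λ_j across factors = (-0.30)(0.39) + (-0.70)(0.56) + (0.04)(0.04)
  = -0.1170 -0.3920 +0.0016 = -0.5074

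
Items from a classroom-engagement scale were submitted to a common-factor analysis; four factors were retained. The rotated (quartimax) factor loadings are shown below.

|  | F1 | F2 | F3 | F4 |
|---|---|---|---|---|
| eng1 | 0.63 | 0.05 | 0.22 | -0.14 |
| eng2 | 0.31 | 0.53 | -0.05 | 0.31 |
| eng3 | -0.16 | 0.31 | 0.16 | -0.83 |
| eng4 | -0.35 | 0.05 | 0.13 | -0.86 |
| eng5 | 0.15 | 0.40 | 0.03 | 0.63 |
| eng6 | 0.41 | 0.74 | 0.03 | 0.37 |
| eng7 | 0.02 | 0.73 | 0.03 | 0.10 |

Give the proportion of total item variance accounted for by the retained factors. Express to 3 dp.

0.663

Communalities: 0.4674, 0.4756, 0.8362, 0.8815, 0.5803, 0.8535, 0.5442; Σh² = 4.6387.
Total variance with 7 standardized items is 7, so the solution explains 4.6387/7 = 0.6627.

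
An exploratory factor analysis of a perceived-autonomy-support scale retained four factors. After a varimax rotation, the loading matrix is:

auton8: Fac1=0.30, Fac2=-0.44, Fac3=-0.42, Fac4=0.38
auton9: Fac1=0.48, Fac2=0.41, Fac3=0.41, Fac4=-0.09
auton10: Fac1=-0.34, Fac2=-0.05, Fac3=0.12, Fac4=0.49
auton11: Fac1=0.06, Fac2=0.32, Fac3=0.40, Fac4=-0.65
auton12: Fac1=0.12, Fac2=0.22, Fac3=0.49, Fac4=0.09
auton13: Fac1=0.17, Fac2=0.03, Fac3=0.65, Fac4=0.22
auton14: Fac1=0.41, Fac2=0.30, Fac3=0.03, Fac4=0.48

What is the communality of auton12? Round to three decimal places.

0.311

h² = 0.12² + 0.22² + 0.49² + 0.09² = 0.0144 + 0.0484 + 0.2401 + 0.0081 = 0.3110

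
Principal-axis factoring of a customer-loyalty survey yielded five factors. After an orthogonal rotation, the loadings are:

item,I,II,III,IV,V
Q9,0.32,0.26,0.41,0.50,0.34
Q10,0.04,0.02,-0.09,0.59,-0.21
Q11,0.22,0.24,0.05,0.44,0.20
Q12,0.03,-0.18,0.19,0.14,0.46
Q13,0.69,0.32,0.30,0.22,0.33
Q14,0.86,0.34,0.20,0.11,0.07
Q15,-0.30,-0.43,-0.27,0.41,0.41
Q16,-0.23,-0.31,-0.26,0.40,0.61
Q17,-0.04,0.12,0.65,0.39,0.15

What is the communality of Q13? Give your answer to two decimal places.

0.83

h² = 0.69² + 0.32² + 0.30² + 0.22² + 0.33² = 0.4761 + 0.1024 + 0.0900 + 0.0484 + 0.1089 = 0.8258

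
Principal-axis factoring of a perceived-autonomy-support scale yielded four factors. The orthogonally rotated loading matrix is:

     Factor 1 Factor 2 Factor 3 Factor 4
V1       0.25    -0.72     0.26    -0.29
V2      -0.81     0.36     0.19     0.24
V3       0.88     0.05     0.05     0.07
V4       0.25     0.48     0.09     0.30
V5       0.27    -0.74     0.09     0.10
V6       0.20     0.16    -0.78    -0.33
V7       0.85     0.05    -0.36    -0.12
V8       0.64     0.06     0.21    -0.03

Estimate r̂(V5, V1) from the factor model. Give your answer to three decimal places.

0.595

r̂ = Σ λ_i·λ_j across factors = (0.27)(0.25) + (-0.74)(-0.72) + (0.09)(0.26) + (0.10)(-0.29)
  = +0.0675 +0.5328 +0.0234 -0.0290 = 0.5947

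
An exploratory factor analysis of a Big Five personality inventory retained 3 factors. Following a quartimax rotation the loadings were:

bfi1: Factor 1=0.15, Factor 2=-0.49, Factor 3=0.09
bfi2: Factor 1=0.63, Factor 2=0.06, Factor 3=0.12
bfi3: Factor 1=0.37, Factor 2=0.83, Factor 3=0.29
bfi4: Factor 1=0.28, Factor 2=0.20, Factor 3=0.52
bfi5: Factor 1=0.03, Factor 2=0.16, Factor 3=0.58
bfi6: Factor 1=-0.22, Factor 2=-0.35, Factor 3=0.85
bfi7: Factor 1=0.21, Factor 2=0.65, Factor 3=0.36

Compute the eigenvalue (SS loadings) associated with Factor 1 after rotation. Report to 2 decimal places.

0.73

SS loadings for Factor 1 = 0.15² + 0.63² + 0.37² + 0.28² + 0.03² + (-0.22)² + 0.21² = 0.0225 + 0.3969 + 0.1369 + 0.0784 + 0.0009 + 0.0484 + 0.0441 = 0.7281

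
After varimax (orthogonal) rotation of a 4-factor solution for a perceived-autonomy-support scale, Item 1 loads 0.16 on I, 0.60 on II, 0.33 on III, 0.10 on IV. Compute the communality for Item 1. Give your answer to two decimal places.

h² = 0.16² + 0.60² + 0.33² + 0.10² = 0.0256 + 0.3600 + 0.1089 + 0.0100 = 0.5045

0.50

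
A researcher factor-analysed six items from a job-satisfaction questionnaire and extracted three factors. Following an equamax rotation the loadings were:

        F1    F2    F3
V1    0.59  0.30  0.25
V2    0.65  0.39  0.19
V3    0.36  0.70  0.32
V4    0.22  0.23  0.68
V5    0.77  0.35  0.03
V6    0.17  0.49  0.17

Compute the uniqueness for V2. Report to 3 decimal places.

h² = 0.65² + 0.39² + 0.19² = 0.4225 + 0.1521 + 0.0361 = 0.6107
Uniqueness u² = 1 − h² = 1 − 0.6107 = 0.3893

0.389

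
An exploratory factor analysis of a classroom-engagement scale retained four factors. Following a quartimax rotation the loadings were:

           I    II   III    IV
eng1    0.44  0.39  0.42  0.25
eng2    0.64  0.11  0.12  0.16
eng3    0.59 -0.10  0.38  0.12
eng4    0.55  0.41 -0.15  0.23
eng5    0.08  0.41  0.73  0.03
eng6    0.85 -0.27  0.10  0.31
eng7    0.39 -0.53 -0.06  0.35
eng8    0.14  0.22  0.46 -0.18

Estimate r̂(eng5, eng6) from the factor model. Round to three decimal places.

0.040

r̂ = Σ λ_i·λ_j across factors = (0.08)(0.85) + (0.41)(-0.27) + (0.73)(0.10) + (0.03)(0.31)
  = +0.0680 -0.1107 +0.0730 +0.0093 = 0.0396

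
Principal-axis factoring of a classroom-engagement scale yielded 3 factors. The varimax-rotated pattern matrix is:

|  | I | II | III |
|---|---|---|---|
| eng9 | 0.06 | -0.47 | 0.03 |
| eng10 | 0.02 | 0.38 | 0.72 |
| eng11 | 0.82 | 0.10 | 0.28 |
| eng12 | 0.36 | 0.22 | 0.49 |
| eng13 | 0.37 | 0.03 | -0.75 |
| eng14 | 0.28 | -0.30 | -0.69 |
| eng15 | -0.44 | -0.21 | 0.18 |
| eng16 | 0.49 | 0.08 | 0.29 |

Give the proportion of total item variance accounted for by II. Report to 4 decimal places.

SS loadings for II = (-0.47)² + 0.38² + 0.10² + 0.22² + 0.03² + (-0.30)² + (-0.21)² + 0.08² = 0.5651
Proportion of variance = 0.5651 / 8 = 0.0706.

0.0706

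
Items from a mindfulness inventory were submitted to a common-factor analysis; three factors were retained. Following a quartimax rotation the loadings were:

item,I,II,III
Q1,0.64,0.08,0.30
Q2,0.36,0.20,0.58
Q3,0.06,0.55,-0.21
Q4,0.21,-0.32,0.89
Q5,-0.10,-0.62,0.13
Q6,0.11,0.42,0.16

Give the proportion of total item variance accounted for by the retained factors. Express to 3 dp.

0.488

SS loadings by factor: 0.6090, 1.0121, 1.3051; total = 2.9262.
Total variance with 6 standardized items is 6, so the solution explains 2.9262/6 = 0.4877.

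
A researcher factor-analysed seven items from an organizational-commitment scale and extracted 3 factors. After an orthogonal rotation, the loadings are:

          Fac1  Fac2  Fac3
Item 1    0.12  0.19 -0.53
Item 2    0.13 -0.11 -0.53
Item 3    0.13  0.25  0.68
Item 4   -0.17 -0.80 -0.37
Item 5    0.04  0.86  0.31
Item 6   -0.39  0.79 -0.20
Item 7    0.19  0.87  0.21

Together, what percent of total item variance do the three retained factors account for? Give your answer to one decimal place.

64.0%

SS loadings by factor: 0.2669, 2.8713, 1.3413; total = 4.4795.
Total variance with 7 standardized items is 7, so the solution explains 4.4795/7 = 0.6399 = 63.99%.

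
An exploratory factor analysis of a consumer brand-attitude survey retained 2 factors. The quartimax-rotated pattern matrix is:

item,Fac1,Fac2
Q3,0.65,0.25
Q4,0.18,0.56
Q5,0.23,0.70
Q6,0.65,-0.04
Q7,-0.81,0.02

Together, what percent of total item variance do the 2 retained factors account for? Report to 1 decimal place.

49.1%

Communalities: 0.4850, 0.3460, 0.5429, 0.4241, 0.6565; Σh² = 2.4545.
Total variance with 5 standardized items is 5, so the solution explains 2.4545/5 = 0.4909 = 49.09%.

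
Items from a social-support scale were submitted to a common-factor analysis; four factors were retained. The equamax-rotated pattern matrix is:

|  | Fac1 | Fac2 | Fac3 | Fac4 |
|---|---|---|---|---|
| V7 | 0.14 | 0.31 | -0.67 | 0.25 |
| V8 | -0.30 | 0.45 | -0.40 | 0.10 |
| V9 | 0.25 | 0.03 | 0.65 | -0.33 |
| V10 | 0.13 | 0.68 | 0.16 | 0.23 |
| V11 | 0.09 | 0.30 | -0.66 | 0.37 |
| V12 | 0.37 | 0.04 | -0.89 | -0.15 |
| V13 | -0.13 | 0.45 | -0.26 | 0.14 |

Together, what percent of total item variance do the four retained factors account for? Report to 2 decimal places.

59.61%

Communalities: 0.6271, 0.4625, 0.5948, 0.5578, 0.6706, 0.9531, 0.3066; Σh² = 4.1725.
Total variance with 7 standardized items is 7, so the solution explains 4.1725/7 = 0.5961 = 59.61%.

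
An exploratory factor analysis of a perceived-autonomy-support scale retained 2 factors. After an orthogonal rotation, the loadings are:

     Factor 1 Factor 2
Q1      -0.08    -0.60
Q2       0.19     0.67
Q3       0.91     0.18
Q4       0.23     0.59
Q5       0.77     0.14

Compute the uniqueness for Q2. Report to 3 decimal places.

0.515

h² = 0.19² + 0.67² = 0.0361 + 0.4489 = 0.4850
Uniqueness u² = 1 − h² = 1 − 0.4850 = 0.5150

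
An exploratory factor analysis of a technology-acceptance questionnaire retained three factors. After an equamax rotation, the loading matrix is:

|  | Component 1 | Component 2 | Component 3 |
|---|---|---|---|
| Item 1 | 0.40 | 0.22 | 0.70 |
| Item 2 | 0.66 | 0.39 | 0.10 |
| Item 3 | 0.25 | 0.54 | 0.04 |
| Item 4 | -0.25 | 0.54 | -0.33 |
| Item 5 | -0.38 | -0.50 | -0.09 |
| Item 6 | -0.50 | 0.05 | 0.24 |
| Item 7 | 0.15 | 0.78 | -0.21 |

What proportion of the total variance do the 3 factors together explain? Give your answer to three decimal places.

0.500

Communalities: 0.6984, 0.5977, 0.3557, 0.4630, 0.4025, 0.3101, 0.6750; Σh² = 3.5024.
Total variance with 7 standardized items is 7, so the solution explains 3.5024/7 = 0.5003.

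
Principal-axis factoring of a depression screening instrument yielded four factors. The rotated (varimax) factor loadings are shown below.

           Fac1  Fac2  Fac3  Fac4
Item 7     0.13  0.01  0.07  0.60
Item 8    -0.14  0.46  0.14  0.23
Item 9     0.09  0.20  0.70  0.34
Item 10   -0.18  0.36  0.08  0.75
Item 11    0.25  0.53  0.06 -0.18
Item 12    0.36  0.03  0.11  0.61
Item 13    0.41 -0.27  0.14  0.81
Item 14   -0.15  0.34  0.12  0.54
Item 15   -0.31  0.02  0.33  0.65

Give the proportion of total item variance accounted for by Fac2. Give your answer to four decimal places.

0.0947

SS loadings for Fac2 = 0.01² + 0.46² + 0.20² + 0.36² + 0.53² + 0.03² + (-0.27)² + 0.34² + 0.02² = 0.8520
Proportion of variance = 0.8520 / 9 = 0.0947.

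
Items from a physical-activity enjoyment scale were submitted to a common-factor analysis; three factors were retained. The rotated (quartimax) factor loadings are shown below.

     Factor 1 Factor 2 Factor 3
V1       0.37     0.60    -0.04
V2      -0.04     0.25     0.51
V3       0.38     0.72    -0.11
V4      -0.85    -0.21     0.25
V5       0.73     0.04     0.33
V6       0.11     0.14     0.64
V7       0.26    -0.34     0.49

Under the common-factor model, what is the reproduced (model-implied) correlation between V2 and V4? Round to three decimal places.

0.109

r̂ = Σ λ_i·λ_j across factors = (-0.04)(-0.85) + (0.25)(-0.21) + (0.51)(0.25)
  = +0.0340 -0.0525 +0.1275 = 0.1090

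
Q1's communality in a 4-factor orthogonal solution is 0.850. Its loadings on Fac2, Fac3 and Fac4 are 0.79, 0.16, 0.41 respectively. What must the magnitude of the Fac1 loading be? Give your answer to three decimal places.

Under orthogonal rotation h² = Σλ², so λ_Fac1² = h² − (0.8178) = 0.850 − 0.8178 = 0.0322.
|λ| = √0.0322 = 0.1794.

0.179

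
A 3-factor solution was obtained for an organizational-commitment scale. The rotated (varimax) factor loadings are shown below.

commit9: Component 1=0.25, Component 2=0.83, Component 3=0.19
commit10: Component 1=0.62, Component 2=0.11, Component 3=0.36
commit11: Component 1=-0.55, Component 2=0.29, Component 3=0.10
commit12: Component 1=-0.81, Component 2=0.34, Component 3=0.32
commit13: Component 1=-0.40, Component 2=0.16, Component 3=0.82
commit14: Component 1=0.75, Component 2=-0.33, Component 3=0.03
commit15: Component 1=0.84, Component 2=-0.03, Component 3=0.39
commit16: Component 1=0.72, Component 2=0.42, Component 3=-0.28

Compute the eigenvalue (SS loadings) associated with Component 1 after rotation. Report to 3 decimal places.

SS loadings for Component 1 = 0.25² + 0.62² + (-0.55)² + (-0.81)² + (-0.40)² + 0.75² + 0.84² + 0.72² = 0.0625 + 0.3844 + 0.3025 + 0.6561 + 0.1600 + 0.5625 + 0.7056 + 0.5184 = 3.3520

3.352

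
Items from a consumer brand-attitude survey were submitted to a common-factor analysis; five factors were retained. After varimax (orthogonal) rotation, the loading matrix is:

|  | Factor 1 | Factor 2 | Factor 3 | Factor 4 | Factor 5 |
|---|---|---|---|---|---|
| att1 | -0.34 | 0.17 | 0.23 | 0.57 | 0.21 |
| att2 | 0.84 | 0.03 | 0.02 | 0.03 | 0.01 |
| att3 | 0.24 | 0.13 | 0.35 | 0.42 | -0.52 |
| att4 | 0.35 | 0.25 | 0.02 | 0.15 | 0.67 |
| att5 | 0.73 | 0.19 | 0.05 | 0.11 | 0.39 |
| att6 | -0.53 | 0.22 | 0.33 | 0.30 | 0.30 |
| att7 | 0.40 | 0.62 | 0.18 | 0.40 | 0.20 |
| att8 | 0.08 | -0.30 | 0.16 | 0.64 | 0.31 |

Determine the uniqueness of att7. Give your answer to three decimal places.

0.223

h² = 0.40² + 0.62² + 0.18² + 0.40² + 0.20² = 0.1600 + 0.3844 + 0.0324 + 0.1600 + 0.0400 = 0.7768
Uniqueness u² = 1 − h² = 1 − 0.7768 = 0.2232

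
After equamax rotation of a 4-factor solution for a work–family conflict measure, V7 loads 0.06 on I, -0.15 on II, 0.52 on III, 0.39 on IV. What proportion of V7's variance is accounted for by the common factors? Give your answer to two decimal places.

0.45

h² = 0.06² + (-0.15)² + 0.52² + 0.39² = 0.0036 + 0.0225 + 0.2704 + 0.1521 = 0.4486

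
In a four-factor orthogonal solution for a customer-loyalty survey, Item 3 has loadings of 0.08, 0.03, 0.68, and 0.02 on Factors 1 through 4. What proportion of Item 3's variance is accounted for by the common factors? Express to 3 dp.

h² = 0.08² + 0.03² + 0.68² + 0.02² = 0.0064 + 0.0009 + 0.4624 + 0.0004 = 0.4701

0.470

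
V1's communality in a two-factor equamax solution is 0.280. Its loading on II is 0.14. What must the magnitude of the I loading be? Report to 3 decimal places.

0.510

Under orthogonal rotation h² = Σλ², so λ_I² = h² − (0.0196) = 0.280 − 0.0196 = 0.2604.
|λ| = √0.2604 = 0.5103.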